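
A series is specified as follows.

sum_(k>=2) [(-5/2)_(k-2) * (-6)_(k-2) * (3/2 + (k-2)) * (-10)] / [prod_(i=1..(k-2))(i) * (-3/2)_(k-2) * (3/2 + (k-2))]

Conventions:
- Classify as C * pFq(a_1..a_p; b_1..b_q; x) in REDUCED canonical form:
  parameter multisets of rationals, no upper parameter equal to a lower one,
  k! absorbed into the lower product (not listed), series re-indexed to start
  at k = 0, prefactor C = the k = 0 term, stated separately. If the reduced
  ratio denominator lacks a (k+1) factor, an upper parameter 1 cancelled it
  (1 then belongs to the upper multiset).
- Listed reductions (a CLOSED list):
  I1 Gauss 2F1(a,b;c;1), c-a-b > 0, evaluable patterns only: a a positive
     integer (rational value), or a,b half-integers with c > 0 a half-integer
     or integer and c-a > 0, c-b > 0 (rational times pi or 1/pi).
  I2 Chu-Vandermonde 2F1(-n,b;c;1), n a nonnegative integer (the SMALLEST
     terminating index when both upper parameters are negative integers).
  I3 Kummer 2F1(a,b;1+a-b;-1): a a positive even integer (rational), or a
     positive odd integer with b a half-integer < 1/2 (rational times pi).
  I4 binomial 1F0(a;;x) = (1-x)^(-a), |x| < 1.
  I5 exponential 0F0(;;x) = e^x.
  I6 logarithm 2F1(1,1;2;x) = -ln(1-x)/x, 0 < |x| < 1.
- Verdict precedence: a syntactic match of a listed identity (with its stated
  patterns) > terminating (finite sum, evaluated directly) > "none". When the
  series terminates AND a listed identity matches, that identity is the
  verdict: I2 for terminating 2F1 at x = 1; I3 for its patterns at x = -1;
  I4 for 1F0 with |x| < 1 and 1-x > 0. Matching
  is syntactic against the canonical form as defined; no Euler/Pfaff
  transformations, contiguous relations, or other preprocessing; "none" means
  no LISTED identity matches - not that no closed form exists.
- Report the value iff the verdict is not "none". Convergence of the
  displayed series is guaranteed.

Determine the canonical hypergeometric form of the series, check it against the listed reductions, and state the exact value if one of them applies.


Classification (C = -10): 2F1 with upper {-6, -5/2}, lower {-3/2}, argument x = 1. Verdict: the Chu-Vandermonde identity I2 fires (terminating 2F1 at x = 1 with n = 6, b = -5/2, c = -3/2). Hence: -10240/7.

Structural cue: t_0 = -10 here, and striking the common factor k + 3/2 reduces the term (C = -10).
Ratio: r(k) = 1 * (k-6) (k-5/2) / [(k-3/2) (k+1)] - rational in k. x = 1; t_0 = -10; negate the roots.


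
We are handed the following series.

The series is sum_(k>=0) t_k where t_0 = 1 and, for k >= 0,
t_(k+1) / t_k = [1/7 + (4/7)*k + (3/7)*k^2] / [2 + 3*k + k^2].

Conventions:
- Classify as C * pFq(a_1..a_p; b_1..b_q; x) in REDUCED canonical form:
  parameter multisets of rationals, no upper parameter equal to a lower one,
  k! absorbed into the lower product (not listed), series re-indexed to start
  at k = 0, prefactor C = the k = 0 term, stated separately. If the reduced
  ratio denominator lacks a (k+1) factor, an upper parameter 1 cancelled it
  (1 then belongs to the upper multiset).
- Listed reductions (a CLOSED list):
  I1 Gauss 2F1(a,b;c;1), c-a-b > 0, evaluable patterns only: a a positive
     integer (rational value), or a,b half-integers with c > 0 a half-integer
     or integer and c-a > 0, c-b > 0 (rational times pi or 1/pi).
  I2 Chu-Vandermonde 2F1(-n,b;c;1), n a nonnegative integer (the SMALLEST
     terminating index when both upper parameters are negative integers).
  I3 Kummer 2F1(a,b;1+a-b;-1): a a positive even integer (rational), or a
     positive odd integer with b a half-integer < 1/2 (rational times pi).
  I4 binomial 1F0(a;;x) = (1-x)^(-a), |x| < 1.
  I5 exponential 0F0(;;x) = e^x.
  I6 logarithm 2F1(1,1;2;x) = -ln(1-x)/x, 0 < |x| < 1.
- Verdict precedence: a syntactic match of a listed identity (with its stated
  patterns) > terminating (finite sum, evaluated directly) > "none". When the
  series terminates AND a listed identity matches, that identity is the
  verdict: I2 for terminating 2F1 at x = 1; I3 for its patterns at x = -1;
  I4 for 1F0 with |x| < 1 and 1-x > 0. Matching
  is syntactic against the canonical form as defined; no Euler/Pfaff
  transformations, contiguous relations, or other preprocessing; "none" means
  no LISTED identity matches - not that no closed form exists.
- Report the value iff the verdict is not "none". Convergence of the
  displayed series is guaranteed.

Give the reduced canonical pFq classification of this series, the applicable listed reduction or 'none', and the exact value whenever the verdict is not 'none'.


This is 1 * 2F1(1/3, 1; 2; 3/7) in reduced canonical form. Verdict: none (x = 3/7): each listed identity misses the multisets {1/3, 1} ; {2}.

Key observation: t_0 = 1 here, and factor the ratio over Q (prefactor 1): negated roots = parameters.
Consecutive-term ratio: r(k) = (3/7) * (k+1/3) (k+1) / [(k+2) (k+1)] - rational; roots negated = parameters, x = (3/7), C = 1.


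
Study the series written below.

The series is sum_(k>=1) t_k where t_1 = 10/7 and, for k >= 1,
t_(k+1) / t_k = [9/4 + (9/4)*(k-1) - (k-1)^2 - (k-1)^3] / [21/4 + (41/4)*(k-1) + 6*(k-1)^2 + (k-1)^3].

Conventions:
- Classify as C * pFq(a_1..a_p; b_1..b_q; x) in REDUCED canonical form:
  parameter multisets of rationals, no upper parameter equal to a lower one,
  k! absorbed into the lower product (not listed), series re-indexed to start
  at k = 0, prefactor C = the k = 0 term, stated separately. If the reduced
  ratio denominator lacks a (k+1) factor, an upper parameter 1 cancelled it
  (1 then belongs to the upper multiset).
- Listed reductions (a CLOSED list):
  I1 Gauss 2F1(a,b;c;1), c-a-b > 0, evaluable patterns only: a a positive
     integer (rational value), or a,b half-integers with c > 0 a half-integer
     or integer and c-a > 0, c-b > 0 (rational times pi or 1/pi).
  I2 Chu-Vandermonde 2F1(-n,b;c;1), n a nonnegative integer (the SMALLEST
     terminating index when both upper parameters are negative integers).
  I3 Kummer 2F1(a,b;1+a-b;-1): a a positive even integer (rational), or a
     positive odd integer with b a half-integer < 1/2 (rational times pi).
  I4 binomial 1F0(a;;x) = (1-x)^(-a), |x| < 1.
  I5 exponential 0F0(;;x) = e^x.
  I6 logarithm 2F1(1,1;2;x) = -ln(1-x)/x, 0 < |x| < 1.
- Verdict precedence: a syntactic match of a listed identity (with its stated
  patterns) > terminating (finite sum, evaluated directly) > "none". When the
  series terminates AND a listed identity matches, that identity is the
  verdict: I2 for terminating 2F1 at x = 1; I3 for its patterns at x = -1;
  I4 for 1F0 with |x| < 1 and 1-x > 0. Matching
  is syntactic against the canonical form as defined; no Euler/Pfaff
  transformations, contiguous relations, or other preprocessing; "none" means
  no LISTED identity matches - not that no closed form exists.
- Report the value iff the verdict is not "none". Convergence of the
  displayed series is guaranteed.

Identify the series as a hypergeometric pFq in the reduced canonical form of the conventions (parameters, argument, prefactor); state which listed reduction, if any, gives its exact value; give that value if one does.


Structural cue: t_0 being 10/7, cancel k + 3/2 from the displayed ratio first; then prefactor 10/7.
Step ratio: r(k) = (-1) * (k-3/2) (k+1) / [(k+7/2) (k+1)] - rational in k, leading ratio (-1); with t_0 = 10/7, classification follows.

x = -1 here; the reduced form reads 2F1, upper {-3/2, 1}, lower {7/2}, C = 10/7. Verdict: the Kummer evaluation I3 fires (x = -1; c = 7/2 equals 1+a-b for upper {-3/2, 1}: listed pattern). Value: (75/112) * pi.


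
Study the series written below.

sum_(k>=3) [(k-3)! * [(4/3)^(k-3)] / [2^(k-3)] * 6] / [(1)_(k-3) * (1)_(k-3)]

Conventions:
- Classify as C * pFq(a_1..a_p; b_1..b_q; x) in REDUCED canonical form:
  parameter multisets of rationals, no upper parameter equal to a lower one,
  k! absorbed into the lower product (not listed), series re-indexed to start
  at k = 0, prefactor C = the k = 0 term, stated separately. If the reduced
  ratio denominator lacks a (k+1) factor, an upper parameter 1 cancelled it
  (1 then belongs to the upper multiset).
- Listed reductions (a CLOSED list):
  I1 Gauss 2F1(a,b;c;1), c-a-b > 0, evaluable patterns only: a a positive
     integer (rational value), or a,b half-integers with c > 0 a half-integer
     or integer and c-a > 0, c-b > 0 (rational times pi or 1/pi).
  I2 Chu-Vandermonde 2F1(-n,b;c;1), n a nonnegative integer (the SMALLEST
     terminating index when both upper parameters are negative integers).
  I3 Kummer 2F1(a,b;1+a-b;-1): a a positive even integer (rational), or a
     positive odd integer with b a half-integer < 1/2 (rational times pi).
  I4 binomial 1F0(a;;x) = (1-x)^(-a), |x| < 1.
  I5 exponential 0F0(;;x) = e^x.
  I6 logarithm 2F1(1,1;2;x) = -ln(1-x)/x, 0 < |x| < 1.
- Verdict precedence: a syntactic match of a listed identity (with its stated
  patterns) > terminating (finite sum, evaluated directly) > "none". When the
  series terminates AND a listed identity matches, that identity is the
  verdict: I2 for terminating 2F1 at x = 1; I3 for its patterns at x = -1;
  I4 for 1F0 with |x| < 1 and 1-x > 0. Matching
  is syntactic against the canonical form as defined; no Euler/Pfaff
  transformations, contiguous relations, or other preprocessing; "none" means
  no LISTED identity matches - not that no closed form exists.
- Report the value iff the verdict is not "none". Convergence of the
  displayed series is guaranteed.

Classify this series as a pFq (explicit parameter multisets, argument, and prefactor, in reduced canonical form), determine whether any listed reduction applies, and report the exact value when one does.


With C = 6: the canonical form is 0F0(-; -; 2/3). Verdict: the exponential series (I5) matches (the 0F0 exponential series at x = 2/3). Exact value: 6 * e^(2/3).

First insight: x = (2/3) and (1)_k (prefactor 6) is k! itself.
Ratio: r(k) = (2/3) * 1 / [(k+1)] - rational; roots negated = parameters, x = (2/3), C = 6.


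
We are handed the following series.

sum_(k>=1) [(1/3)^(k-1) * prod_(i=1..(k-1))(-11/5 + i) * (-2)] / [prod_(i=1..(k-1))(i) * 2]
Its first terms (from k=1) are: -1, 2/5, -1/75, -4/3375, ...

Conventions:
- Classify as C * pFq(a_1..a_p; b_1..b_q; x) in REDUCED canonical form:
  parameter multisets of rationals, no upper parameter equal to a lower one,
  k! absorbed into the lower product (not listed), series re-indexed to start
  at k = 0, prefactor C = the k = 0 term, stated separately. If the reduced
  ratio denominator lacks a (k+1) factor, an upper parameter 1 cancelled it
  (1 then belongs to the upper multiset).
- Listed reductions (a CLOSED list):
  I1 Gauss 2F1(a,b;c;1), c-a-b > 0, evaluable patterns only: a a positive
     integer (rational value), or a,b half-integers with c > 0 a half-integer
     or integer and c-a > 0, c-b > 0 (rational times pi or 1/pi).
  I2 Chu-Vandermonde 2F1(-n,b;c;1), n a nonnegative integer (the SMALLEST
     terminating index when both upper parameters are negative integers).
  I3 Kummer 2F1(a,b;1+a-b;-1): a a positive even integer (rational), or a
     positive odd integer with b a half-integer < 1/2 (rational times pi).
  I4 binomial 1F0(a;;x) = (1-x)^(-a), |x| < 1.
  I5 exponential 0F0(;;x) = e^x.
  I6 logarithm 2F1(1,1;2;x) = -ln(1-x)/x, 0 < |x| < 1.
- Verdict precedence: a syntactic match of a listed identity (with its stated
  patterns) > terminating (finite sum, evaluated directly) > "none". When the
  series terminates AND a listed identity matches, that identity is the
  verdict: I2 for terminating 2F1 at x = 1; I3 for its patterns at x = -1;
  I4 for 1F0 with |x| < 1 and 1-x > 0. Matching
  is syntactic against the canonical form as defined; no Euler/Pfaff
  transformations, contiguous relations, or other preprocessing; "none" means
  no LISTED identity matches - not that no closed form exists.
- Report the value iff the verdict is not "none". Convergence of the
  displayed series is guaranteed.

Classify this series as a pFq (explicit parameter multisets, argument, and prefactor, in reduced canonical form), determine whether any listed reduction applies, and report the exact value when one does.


With C = -1: the canonical form is 1F0(-6/5; -; 1/3). Verdict: binomial (I4) matches (the 1F0 binomial series: exponent 6/5, x = 1/3). Value: (-1) * (2/3)^(6/5).

First insight: x = (1/3) and the constant factors (prefactor -1) combine into one prefactor.
Consecutive-term ratio: r(k) = (1/3) * (k-6/5) / [(k+1)] - rational in k, leading ratio (1/3); with t_0 = -1, classification follows.


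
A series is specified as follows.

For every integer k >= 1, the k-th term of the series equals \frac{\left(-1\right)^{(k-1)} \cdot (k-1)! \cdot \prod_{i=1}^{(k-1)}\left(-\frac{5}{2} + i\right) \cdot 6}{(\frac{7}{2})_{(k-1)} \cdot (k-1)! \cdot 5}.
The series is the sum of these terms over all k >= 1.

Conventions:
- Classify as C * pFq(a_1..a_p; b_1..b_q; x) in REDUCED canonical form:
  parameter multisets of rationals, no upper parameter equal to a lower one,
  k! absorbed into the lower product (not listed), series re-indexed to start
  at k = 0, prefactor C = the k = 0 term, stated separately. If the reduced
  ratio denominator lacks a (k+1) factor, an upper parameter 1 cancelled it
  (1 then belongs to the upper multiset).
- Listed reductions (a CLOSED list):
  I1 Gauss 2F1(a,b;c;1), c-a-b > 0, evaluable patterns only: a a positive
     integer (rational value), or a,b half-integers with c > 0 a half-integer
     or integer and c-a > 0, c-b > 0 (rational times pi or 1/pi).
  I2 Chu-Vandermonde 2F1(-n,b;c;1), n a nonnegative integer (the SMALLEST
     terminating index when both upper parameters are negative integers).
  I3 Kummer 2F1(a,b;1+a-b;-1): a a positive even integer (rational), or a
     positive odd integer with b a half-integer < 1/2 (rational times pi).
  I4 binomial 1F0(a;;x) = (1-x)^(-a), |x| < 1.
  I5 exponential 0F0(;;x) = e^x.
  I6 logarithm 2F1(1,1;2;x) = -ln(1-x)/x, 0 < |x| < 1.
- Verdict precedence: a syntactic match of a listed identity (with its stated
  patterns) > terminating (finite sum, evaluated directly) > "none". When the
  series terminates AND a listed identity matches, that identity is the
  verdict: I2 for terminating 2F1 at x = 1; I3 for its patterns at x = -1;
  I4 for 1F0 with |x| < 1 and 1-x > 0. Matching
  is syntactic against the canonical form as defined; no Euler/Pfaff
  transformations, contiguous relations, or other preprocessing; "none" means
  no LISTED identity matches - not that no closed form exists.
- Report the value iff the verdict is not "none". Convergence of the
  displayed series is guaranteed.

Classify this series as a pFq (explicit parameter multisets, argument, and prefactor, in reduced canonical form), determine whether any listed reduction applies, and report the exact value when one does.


Canonical form: C = \frac{6}{5} times 2F1 with upper {-\frac{3}{2}, 1}, lower {\frac{7}{2}}, x = -1. Verdict: this is Kummer (I3) (x = -1; c = \frac{7}{2} equals 1+a-b for upper {-\frac{3}{2}, 1}: listed pattern). Sum: \frac{9}{16} \cdot \pi.

First insight: t_0 = \frac{6}{5} here, and the running product (C = 6/5) telescopes to a rising factorial.
Ratio: r(k) = -1 * (k-\frac{3}{2}) (k+1) / [(k+\frac{7}{2}) (k+1)] - rational; roots negated = parameters, x = -1, C = \frac{6}{5}.


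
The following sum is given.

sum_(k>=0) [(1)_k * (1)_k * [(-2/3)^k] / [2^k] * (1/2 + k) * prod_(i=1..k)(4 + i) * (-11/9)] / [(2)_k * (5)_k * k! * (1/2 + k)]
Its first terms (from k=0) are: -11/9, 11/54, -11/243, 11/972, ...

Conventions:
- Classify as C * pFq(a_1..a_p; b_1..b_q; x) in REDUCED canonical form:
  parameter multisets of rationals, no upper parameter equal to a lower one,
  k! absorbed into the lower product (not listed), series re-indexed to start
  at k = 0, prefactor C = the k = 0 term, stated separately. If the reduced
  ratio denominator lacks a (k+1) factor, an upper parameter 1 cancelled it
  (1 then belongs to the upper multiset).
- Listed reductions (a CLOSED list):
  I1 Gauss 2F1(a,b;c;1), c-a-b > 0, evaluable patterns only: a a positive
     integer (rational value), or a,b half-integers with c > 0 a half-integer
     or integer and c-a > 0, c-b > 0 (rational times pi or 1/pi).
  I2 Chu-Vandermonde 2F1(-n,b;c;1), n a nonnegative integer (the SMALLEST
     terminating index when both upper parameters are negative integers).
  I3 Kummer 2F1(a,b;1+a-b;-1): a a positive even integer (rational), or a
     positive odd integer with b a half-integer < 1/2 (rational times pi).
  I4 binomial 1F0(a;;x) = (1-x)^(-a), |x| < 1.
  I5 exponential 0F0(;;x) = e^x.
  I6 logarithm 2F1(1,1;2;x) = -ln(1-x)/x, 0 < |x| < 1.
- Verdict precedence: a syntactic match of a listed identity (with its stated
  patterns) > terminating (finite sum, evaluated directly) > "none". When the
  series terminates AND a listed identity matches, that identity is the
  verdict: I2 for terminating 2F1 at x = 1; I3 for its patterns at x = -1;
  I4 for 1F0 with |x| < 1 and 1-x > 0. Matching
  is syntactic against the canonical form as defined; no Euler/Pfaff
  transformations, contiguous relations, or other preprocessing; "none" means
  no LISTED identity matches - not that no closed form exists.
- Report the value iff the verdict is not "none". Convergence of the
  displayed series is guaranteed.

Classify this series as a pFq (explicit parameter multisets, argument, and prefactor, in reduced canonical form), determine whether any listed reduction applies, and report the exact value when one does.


This is -11/9 * 2F1(1, 1; 2; -1/3) in reduced canonical form. Verdict: this is the logarithmic series (I6) (the logarithm: parameters (1,1;2), x = -1/3). Exact value: (-11/3) * ln(4/3).

The tell: with t_0 = -11/9, the running product (C = -11/9, x = -1/3) telescopes to a rising factorial.
Step ratio: r(k) = (-1/3) * (k+1) (k+1) / [(k+2) (k+1)] - rational in k. x = (-1/3); t_0 = -11/9; negate the roots.


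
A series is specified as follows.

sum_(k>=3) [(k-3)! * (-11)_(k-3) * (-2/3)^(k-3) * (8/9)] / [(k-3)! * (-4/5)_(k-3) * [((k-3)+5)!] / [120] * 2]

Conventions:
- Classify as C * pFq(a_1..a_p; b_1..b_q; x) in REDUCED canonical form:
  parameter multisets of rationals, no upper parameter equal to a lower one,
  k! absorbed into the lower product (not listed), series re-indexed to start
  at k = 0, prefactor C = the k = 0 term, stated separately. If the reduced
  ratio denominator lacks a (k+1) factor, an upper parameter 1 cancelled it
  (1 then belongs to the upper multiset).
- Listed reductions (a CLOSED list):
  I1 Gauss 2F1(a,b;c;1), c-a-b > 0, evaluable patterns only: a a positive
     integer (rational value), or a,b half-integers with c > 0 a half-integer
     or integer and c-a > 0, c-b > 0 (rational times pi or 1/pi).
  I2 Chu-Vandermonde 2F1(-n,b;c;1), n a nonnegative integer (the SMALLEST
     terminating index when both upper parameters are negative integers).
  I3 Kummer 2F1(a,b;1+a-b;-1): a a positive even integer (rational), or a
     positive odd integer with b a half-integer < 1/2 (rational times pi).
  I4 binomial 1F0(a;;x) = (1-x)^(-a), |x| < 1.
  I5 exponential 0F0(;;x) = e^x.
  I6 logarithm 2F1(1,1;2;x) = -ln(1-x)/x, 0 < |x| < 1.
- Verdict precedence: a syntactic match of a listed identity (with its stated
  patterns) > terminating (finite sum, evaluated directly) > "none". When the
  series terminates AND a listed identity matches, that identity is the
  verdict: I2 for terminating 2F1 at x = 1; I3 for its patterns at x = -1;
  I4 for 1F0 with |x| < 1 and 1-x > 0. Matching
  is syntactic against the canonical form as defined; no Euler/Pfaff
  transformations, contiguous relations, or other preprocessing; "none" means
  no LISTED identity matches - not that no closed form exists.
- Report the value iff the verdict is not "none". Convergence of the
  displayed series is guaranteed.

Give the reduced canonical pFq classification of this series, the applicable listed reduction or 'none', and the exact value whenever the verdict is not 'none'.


Key observation: t_0 being 4/9, the factorial ratio (C = 4/9) (k+a-1)!/(a-1)! is a rising factorial (a)_k.
Consecutive-term ratio: r(k) = (-2/3) * (k-11) (k+1) / [(k-4/5) (k+6) (k+1)] ; factor over Q: parameters, x = (-2/3), and C = 4/9.

x = -2/3 here; the reduced form reads 2F2, upper {-11, 1}, lower {-4/5, 6}, C = 4/9. Verdict: terminating - upper parameter -11 makes this a finite sum (last index 11), evaluated exactly. Its exact value is -25253944869020053607/4126591056985465068.


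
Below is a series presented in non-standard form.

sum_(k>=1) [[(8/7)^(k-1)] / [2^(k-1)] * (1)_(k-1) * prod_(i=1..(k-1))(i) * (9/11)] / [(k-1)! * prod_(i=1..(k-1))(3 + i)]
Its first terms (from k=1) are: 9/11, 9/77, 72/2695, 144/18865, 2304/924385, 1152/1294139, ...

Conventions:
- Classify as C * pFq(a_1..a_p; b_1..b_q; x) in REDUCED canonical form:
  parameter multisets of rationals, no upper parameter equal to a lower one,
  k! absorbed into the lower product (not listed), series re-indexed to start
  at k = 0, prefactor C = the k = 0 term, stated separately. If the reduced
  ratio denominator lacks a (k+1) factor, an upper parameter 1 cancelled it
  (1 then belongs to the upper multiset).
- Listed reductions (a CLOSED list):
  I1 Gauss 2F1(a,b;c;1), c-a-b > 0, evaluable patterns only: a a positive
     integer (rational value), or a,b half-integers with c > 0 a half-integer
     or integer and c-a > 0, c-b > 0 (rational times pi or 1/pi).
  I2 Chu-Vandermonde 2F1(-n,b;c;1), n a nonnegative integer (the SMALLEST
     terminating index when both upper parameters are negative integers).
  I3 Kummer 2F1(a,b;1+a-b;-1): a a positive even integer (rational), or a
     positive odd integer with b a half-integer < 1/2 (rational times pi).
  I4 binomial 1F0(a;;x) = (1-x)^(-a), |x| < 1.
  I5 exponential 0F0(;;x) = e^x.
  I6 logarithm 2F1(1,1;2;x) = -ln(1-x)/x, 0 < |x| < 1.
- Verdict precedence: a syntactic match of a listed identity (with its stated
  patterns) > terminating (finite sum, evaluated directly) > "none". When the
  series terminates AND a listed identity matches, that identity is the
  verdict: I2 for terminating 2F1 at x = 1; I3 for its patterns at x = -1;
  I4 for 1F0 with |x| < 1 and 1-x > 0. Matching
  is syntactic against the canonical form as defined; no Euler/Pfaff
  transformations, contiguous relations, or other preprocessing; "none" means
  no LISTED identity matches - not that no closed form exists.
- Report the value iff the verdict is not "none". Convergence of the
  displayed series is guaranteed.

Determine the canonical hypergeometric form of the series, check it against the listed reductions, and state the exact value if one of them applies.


The tell: from the first term 9/11: the running product (C = 9/11) telescopes to a rising factorial.
Ratio: r(k) = (4/7) * (k+1) (k+1) / [(k+4) (k+1)] ; factor over Q: parameters, x = (4/7), and C = 9/11.

At argument 4/7: a 2F1 with upper {1, 1}, lower {4}, scaled by C = 9/11. Verdict: none - at argument 4/7 the multisets {1, 1} ; {4} match no listed identity.


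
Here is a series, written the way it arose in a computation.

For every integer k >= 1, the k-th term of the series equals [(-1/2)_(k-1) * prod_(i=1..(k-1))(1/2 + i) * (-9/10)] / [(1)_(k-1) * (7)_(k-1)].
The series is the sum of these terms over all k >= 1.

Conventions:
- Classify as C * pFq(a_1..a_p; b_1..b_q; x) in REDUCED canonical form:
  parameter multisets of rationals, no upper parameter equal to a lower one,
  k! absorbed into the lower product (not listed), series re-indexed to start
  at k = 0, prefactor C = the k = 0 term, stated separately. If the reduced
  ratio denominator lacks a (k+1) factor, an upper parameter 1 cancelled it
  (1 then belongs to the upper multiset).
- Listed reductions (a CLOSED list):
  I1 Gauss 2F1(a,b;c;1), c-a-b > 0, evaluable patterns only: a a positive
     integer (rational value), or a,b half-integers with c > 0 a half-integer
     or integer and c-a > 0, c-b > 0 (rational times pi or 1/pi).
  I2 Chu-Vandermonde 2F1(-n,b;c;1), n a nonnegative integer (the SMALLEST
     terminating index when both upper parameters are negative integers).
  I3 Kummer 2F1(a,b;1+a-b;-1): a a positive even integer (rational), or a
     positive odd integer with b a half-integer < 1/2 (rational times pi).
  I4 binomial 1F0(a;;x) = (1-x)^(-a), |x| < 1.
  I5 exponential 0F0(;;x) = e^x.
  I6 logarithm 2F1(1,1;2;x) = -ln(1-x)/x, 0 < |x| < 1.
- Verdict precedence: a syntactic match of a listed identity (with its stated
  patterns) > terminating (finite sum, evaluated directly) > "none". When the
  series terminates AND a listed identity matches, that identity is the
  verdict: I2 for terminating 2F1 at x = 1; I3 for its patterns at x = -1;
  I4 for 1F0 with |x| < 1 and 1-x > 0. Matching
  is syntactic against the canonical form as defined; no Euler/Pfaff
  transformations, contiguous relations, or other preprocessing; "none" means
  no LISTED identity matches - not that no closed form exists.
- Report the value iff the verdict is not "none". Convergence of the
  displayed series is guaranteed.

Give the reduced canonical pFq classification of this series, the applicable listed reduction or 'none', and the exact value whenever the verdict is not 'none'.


At argument 1: a 2F1 with upper {-1/2, 3/2}, lower {7}, scaled by C = -9/10. Verdict: the half-integer Gauss pattern (I1) fires (x = 1; upper {-1/2, 3/2} half-integers, c = 7 in the evaluable pattern). Exact value: (-262144/105105) / pi.

Key step: t_0 being -9/10, (1)_k (prefactor -9/10) is k! itself.
Term ratio: r(k) = 1 * (k-1/2) (k+3/2) / [(k+7) (k+1)] - poly over poly, x = 1 from leading terms; C = -9/10 at k = 0.


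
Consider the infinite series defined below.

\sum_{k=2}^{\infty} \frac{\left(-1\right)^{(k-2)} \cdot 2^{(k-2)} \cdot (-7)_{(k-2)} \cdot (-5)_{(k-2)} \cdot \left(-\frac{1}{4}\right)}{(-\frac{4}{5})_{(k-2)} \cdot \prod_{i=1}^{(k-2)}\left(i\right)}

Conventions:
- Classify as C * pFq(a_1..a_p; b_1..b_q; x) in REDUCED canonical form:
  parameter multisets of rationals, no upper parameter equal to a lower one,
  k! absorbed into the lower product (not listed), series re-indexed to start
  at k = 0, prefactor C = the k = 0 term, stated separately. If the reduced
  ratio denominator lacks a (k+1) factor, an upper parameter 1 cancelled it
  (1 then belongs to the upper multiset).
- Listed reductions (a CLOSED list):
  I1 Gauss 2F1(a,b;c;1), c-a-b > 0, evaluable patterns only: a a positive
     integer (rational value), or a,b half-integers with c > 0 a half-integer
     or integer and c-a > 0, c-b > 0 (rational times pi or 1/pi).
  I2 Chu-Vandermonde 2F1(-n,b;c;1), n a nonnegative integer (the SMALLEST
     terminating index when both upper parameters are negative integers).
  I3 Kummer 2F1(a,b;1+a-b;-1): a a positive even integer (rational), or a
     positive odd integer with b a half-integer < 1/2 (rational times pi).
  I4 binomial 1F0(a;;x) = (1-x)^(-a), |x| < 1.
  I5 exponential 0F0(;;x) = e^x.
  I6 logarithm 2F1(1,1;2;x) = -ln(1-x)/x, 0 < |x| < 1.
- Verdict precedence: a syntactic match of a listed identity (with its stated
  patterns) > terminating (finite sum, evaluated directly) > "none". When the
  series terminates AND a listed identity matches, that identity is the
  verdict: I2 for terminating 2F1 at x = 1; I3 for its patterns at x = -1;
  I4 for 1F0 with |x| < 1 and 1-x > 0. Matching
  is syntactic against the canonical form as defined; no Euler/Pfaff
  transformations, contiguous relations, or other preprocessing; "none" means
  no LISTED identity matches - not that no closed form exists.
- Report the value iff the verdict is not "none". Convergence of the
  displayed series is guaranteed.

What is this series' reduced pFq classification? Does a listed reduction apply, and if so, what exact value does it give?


Canonical form: C = -\frac{1}{4} times 2F1 with upper {-7, -5}, lower {-\frac{4}{5}}, x = -2. Verdict: terminating. (-5)_k vanishes past k = 5, leaving a 6-term sum, computed directly. Exact value: \frac{491553}{88}.

The tell: with t_0 = -\frac{1}{4}, the product of the first k integers (C = -1/4, x = -2) is k!.
Ratio: r(k) = -2 * (k-7) (k-5) / [(k-\frac{4}{5}) (k+1)] - rational in k. x = -2; t_0 = -\frac{1}{4}; negate the roots.


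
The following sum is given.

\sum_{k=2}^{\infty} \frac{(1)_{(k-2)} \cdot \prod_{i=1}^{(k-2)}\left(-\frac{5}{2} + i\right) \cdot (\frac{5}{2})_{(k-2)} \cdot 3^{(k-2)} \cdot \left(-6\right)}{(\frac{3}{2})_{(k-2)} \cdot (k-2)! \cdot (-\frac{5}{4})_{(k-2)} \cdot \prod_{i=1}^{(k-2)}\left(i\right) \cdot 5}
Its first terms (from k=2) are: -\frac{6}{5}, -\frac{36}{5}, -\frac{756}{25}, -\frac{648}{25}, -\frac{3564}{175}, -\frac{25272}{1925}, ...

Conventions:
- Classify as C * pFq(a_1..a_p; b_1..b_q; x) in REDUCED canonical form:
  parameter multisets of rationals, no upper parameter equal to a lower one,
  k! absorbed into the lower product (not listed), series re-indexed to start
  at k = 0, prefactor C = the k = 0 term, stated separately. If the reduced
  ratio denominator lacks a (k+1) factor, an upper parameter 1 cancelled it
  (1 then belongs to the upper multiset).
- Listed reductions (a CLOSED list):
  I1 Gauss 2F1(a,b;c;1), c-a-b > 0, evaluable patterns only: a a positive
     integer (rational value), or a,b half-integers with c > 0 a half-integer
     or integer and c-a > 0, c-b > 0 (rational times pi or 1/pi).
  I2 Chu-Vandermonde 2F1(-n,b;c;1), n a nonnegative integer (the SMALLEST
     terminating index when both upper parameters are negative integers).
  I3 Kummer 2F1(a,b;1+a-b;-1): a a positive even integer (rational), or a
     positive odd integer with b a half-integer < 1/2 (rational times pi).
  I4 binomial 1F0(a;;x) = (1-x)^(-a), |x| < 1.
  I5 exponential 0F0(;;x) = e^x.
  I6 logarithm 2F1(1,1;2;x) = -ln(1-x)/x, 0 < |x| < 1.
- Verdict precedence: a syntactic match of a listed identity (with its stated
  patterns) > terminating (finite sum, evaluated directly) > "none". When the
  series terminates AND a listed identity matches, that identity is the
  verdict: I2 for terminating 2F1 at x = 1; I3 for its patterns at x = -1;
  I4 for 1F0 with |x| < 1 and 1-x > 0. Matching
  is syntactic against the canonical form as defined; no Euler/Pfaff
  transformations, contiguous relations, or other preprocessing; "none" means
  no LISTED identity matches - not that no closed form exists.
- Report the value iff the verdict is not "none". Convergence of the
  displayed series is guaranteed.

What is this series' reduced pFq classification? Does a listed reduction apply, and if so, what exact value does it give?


Prefactor -\frac{6}{5}, argument 3: 2F2 with upper {-\frac{3}{2}, \frac{5}{2}} over lower {-\frac{5}{4}, \frac{3}{2}}. Verdict: none. Every listed pattern misses the 2F2 form at 3, upper {-\frac{3}{2}, \frac{5}{2}}.

Key observation: from the first term -\frac{6}{5}: the running product (prefactor -6/5) telescopes to a rising factorial.
Ratio: r(k) = 3 * (k-\frac{3}{2}) (k+\frac{5}{2}) / [(k-\frac{5}{4}) (k+\frac{3}{2}) (k+1)] ; factor over Q: parameters, x = 3, and C = -\frac{6}{5}.


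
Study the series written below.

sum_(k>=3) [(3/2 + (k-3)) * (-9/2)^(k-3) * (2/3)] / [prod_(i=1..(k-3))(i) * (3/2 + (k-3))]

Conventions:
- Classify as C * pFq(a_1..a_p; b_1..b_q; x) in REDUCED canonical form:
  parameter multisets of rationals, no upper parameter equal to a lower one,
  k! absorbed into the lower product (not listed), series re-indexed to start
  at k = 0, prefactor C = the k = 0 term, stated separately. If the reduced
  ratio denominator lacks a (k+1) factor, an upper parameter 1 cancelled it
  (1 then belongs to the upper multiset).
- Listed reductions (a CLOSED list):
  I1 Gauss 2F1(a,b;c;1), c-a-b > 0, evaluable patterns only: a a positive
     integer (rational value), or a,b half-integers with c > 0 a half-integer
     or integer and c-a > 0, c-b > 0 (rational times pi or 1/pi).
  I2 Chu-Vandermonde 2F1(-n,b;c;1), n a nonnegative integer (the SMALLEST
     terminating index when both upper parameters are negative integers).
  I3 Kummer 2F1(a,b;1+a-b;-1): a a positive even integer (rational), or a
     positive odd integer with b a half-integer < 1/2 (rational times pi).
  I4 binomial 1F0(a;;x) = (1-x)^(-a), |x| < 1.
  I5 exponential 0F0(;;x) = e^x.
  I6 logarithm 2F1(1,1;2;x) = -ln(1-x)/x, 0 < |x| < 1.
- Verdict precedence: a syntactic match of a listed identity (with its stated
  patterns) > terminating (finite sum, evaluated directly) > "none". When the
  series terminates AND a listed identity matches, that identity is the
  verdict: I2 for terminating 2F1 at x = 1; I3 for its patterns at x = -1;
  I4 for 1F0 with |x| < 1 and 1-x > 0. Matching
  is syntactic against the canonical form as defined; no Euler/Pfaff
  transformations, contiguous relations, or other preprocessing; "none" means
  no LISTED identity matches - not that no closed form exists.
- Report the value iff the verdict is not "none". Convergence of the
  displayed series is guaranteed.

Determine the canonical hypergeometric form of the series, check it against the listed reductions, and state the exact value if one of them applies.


With C = 2/3: the canonical form is 0F0(-; -; -9/2). Verdict: this is exponential (I5) (the 0F0 exponential series at x = -9/2). Sum: (2/3) * e^(-9/2).

Key step: x = (-9/2) and k + 3/2 divides numerator and denominator alike; C = 2/3 after cancelling.
Adjacent-term ratio: r(k) = (-9/2) * 1 / [(k+1)] - rational; roots negated = parameters, x = (-9/2), C = 2/3.


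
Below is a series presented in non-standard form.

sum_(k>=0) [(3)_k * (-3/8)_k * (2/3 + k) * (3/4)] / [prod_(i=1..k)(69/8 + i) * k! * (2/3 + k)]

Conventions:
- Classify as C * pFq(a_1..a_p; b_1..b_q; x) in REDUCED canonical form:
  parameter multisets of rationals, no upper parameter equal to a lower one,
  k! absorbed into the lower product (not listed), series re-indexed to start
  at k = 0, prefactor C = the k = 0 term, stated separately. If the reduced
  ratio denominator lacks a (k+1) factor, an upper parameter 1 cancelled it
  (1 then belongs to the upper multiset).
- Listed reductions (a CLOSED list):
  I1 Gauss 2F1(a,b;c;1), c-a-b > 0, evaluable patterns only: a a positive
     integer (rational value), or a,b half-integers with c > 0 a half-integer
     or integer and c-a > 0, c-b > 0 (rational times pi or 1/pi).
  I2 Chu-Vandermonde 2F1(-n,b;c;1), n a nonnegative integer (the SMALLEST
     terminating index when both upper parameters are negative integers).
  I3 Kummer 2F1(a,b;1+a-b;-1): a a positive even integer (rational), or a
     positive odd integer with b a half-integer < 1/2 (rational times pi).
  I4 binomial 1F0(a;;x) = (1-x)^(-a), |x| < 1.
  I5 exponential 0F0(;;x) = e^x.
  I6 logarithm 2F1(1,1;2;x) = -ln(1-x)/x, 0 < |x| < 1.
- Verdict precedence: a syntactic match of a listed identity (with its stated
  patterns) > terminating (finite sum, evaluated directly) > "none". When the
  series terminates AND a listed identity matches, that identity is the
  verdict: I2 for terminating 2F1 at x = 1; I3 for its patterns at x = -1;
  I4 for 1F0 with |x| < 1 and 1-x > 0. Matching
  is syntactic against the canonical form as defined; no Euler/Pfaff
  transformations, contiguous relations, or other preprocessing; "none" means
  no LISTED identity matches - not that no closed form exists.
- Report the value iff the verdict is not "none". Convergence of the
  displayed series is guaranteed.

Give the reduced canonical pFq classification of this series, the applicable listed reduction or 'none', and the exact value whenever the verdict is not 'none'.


Structural cue: x = 1 and the lower running product (prefactor 3/4) is a rising factorial.
Consecutive-term ratio: r(k) = 1 * (k-3/8) (k+3) / [(k+77/8) (k+1)] - poly over poly, x = 1 from leading terms; C = 3/4 at k = 0.

Prefactor 3/4, argument 1: 2F1 with upper {-3/8, 3} over lower {77/8}. Verdict at x = 1: the Gauss summation I1 matches (x = 1: the Gamma ratio telescopes since c-a-b = 7 > 0 and a = 3 in Z>0). Value: 74359/114688.


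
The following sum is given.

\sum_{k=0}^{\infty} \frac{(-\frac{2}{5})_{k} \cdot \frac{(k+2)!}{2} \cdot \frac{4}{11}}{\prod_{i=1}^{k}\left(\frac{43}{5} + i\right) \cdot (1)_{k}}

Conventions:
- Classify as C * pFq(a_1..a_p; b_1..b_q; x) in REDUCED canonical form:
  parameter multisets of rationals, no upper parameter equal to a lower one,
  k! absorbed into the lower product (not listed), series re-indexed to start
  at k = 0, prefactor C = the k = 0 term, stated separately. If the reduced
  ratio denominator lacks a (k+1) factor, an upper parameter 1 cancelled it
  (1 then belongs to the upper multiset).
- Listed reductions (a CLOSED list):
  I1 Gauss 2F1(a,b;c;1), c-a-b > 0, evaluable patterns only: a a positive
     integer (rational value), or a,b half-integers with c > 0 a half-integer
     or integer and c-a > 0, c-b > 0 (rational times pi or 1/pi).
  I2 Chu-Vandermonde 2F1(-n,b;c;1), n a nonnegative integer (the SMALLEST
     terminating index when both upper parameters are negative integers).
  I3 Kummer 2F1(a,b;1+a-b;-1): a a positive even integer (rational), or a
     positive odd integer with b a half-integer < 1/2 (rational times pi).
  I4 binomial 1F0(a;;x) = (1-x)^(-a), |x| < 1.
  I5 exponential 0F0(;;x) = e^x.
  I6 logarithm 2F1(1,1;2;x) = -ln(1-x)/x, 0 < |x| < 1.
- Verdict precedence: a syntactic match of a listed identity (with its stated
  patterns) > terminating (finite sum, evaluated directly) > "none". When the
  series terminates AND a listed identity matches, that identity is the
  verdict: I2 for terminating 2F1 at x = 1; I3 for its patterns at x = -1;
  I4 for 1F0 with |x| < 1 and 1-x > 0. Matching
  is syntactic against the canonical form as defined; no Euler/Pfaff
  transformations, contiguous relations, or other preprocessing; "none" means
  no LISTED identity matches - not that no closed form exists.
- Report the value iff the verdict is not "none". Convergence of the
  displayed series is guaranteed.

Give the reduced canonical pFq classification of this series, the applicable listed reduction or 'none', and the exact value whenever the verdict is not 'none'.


x = 1 here; the reduced form reads 2F1, upper {-\frac{2}{5}, 3}, lower {\frac{48}{5}}, C = \frac{4}{11}. Verdict: the Gauss summation I1 matches (x = 1: the Gamma ratio telescopes since c-a-b = 7 > 0 and a = 3 in Z>0). Exact value: \frac{817}{2625}.

Structural cue: t_0 = \frac{4}{11} here, and the lower running product (prefactor 4/11) is a rising factorial.
Step ratio: r(k) = 1 * (k-\frac{2}{5}) (k+3) / [(k+\frac{48}{5}) (k+1)] - rational in k. x = 1; t_0 = \frac{4}{11}; negate the roots.


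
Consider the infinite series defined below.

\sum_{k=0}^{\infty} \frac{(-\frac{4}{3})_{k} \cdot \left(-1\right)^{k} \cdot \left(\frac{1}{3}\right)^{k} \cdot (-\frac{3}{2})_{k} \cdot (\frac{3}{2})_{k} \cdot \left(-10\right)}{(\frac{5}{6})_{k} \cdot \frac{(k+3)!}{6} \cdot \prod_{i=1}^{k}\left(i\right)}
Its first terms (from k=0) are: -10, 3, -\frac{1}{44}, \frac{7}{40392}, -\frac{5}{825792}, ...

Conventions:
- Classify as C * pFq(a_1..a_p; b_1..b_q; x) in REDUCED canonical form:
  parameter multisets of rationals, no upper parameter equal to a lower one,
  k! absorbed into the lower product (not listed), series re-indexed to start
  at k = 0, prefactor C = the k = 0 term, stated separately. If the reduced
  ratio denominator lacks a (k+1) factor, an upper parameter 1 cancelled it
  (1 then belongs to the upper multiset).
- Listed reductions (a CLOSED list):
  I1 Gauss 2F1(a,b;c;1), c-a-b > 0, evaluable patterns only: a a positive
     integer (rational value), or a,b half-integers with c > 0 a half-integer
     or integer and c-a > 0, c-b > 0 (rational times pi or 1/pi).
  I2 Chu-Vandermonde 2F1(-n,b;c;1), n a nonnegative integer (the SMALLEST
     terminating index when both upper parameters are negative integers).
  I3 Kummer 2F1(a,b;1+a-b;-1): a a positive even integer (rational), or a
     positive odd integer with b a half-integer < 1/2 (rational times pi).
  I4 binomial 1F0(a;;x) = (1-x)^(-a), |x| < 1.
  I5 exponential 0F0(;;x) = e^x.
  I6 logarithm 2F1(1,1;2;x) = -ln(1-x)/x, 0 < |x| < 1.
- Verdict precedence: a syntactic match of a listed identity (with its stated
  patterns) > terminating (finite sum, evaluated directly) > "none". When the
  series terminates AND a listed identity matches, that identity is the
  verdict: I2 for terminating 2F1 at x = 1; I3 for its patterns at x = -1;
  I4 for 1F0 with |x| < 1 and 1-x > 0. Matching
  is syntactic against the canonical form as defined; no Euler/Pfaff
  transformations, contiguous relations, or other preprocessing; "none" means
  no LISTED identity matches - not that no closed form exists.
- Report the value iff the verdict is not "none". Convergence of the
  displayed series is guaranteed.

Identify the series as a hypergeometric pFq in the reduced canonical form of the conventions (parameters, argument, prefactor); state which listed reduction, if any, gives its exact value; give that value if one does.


Canonical form: C = -10 times 3F2 with upper {-\frac{3}{2}, -\frac{4}{3}, \frac{3}{2}}, lower {\frac{5}{6}, 4}, x = -\frac{1}{3}. Verdict: none. A 3F2 with upper {-\frac{3}{2}, -\frac{4}{3}, \frac{3}{2}} fits none of I1-I6 at x = -\frac{1}{3}; the sum runs forever.

Key observation: with t_0 = -10, the product of the first k integers (prefactor -10) is k!.
Ratio: r(k) = -\frac{1}{3} * (k-\frac{3}{2}) (k-\frac{4}{3}) (k+\frac{3}{2}) / [(k+\frac{5}{6}) (k+4) (k+1)] - rational; roots negated = parameters, x = -\frac{1}{3}, C = -10.
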